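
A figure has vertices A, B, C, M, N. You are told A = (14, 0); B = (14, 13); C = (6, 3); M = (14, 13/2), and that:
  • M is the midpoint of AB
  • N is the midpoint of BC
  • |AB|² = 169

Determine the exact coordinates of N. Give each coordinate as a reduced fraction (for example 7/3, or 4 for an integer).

N = (10, 8)

1. N_x = 10  [2·N = B+C = (14, 13)+(6, 3)]
2. N_y = 8  [2·N = B+C = (14, 13)+(6, 3)]
   so N = (10, 8)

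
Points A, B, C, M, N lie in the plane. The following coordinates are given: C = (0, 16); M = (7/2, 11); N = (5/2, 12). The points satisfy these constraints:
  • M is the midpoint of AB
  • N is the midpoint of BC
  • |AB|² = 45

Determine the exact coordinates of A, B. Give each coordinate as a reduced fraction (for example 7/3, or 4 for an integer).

1. B_x = 5  [B = 2·N−C = 2·(5/2, 12)−(0, 16)]
2. B_y = 8  [B = 2·N−C = 2·(5/2, 12)−(0, 16)]
   so B = (5, 8)
3. A_x = 2  [A = 2·M−B = 2·(7/2, 11)−(5, 8)]
4. A_y = 14  [A = 2·M−B = 2·(7/2, 11)−(5, 8)]
   so A = (2, 14)

A = (2, 14)
B = (5, 8)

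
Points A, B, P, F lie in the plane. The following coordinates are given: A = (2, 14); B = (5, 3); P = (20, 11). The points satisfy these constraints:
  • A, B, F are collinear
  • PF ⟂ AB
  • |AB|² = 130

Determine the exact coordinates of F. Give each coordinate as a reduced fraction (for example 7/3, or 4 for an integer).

F = (521/130, 863/130)

1. F_x = 521/130  [[A, B, F are collinear ⇒ 11x+3y-64=0] ∩ [PF ⟂ AB ⇒ 3x-11y+61=0]]
2. F_y = 863/130  [[A, B, F are collinear ⇒ 11x+3y-64=0] ∩ [PF ⟂ AB ⇒ 3x-11y+61=0]]
   so F = (521/130, 863/130)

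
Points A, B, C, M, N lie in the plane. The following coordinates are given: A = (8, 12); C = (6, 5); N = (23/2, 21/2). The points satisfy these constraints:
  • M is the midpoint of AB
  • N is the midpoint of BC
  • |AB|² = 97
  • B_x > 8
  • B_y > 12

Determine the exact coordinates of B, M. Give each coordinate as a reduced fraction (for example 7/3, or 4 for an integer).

B = (17, 16)
M = (25/2, 14)

1. B_x = 17  [B = 2·N−C = 2·(23/2, 21/2)−(6, 5)]
2. B_y = 16  [B = 2·N−C = 2·(23/2, 21/2)−(6, 5)]
   so B = (17, 16)
3. M_x = 25/2  [2·M = A+B = (8, 12)+(17, 16)]
4. M_y = 14  [2·M = A+B = (8, 12)+(17, 16)]
   so M = (25/2, 14)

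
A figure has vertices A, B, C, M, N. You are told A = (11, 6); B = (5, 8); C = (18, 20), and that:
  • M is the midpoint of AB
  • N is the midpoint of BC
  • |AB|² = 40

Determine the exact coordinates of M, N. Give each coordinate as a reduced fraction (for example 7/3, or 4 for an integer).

1. M_x = 8  [2·M = A+B = (11, 6)+(5, 8)]
2. M_y = 7  [2·M = A+B = (11, 6)+(5, 8)]
   so M = (8, 7)
3. N_x = 23/2  [2·N = B+C = (5, 8)+(18, 20)]
4. N_y = 14  [2·N = B+C = (5, 8)+(18, 20)]
   so N = (23/2, 14)

M = (8, 7)
N = (23/2, 14)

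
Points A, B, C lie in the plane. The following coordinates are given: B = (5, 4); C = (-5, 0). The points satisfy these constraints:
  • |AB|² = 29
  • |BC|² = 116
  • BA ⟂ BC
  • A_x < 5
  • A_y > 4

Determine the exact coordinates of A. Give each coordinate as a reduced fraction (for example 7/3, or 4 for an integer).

1. A_x = 3  [[BA ⟂ BC ⇒ -10x-4y+66=0] ∩ [|A−(5, 4)|²=29]]
2. A_y = 9  [[BA ⟂ BC ⇒ -10x-4y+66=0] ∩ [|A−(5, 4)|²=29]]
   so A = (3, 9)

A = (3, 9)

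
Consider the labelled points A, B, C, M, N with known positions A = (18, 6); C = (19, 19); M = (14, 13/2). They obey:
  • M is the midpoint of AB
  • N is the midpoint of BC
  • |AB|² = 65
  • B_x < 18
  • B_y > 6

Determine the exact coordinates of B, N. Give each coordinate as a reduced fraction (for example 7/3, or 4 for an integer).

1. B_x = 10  [B = 2·M−A = 2·(14, 13/2)−(18, 6)]
2. B_y = 7  [B = 2·M−A = 2·(14, 13/2)−(18, 6)]
   so B = (10, 7)
3. N_x = 29/2  [2·N = B+C = (10, 7)+(19, 19)]
4. N_y = 13  [2·N = B+C = (10, 7)+(19, 19)]
   so N = (29/2, 13)

B = (10, 7)
N = (29/2, 13)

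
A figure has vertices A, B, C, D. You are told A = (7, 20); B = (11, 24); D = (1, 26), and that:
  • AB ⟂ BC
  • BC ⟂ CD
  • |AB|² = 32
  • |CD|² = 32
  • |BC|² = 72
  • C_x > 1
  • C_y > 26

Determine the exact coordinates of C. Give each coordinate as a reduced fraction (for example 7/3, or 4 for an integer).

C = (5, 30)

1. C_x = 5  [[AB ⟂ BC ⇒ 4x+4y-140=0] ∩ [|C−(1, 26)|²=32]]
2. C_y = 30  [[AB ⟂ BC ⇒ 4x+4y-140=0] ∩ [|C−(1, 26)|²=32]]
   so C = (5, 30)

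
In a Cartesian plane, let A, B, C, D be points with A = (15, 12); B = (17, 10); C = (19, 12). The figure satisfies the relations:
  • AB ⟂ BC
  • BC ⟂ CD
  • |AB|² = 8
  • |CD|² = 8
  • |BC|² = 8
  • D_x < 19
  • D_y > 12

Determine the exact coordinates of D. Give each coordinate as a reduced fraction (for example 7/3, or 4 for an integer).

1. D_x = 17  [[BC ⟂ CD ⇒ 2x+2y-62=0] ∩ [|D−(19, 12)|²=8]]
2. D_y = 14  [[BC ⟂ CD ⇒ 2x+2y-62=0] ∩ [|D−(19, 12)|²=8]]
   so D = (17, 14)

D = (17, 14)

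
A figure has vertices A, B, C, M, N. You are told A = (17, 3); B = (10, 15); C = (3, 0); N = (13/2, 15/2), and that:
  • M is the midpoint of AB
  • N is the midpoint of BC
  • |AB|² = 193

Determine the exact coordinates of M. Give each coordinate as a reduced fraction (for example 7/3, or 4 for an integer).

M = (27/2, 9)

1. M_x = 27/2  [2·M = A+B = (17, 3)+(10, 15)]
2. M_y = 9  [2·M = A+B = (17, 3)+(10, 15)]
   so M = (27/2, 9)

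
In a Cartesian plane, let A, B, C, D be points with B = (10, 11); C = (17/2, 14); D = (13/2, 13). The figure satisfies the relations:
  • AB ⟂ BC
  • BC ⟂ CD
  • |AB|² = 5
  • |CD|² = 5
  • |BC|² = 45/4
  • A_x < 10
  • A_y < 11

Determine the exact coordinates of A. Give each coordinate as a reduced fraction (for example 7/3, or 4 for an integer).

1. A_x = 8  [[AB ⟂ BC ⇒ 3/2x-3y+18=0] ∩ [|A−(10, 11)|²=5]]
2. A_y = 10  [[AB ⟂ BC ⇒ 3/2x-3y+18=0] ∩ [|A−(10, 11)|²=5]]
   so A = (8, 10)

A = (8, 10)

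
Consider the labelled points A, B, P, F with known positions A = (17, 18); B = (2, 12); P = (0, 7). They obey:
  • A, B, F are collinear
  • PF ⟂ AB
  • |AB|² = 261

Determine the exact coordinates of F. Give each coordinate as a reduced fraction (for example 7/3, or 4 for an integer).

F = (-42/29, 308/29)

1. F_x = -42/29  [[A, B, F are collinear ⇒ 6x-15y+168=0] ∩ [PF ⟂ AB ⇒ -15x-6y+42=0]]
2. F_y = 308/29  [[A, B, F are collinear ⇒ 6x-15y+168=0] ∩ [PF ⟂ AB ⇒ -15x-6y+42=0]]
   so F = (-42/29, 308/29)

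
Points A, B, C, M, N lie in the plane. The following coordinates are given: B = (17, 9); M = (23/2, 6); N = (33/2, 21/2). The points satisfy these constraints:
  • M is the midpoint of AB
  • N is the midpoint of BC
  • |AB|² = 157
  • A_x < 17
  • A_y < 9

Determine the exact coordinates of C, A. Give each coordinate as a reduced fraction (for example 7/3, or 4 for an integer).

C = (16, 12)
A = (6, 3)

1. A_x = 6  [A = 2·M−B = 2·(23/2, 6)−(17, 9)]
2. A_y = 3  [A = 2·M−B = 2·(23/2, 6)−(17, 9)]
   so A = (6, 3)
3. C_x = 16  [C = 2·N−B = 2·(33/2, 21/2)−(17, 9)]
4. C_y = 12  [C = 2·N−B = 2·(33/2, 21/2)−(17, 9)]
   so C = (16, 12)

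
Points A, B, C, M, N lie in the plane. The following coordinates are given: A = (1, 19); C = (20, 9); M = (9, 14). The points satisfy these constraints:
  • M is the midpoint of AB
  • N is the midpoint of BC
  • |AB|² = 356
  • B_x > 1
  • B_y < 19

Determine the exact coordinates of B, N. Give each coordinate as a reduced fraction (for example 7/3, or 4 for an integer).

B = (17, 9)
N = (37/2, 9)

1. B_x = 17  [B = 2·M−A = 2·(9, 14)−(1, 19)]
2. B_y = 9  [B = 2·M−A = 2·(9, 14)−(1, 19)]
   so B = (17, 9)
3. N_x = 37/2  [2·N = B+C = (17, 9)+(20, 9)]
4. N_y = 9  [2·N = B+C = (17, 9)+(20, 9)]
   so N = (37/2, 9)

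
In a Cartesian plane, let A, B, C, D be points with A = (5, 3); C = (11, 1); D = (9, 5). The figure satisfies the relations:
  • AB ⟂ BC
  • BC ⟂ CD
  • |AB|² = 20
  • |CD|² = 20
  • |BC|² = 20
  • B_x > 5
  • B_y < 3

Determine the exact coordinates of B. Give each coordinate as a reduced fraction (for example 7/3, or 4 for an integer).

1. B_x = 7  [[BC ⟂ CD ⇒ 2x-4y-18=0] ∩ [|B−(5, 3)|²=20]]
2. B_y = -1  [[BC ⟂ CD ⇒ 2x-4y-18=0] ∩ [|B−(5, 3)|²=20]]
   so B = (7, -1)

B = (7, -1)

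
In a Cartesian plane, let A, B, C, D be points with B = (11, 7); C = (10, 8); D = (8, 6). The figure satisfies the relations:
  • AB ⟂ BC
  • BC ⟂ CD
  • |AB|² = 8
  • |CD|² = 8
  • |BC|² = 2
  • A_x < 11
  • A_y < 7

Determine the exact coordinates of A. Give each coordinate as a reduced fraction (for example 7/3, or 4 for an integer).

A = (9, 5)

1. A_x = 9  [[AB ⟂ BC ⇒ 1x-1y-4=0] ∩ [|A−(11, 7)|²=8]]
2. A_y = 5  [[AB ⟂ BC ⇒ 1x-1y-4=0] ∩ [|A−(11, 7)|²=8]]
   so A = (9, 5)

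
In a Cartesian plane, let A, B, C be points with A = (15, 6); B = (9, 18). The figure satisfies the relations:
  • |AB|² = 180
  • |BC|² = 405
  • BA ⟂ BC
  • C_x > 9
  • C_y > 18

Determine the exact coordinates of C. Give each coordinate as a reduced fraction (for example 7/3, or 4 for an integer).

C = (27, 27)

1. C_x = 27  [[BA ⟂ BC ⇒ 6x-12y+162=0] ∩ [|C−(9, 18)|²=405]]
2. C_y = 27  [[BA ⟂ BC ⇒ 6x-12y+162=0] ∩ [|C−(9, 18)|²=405]]
   so C = (27, 27)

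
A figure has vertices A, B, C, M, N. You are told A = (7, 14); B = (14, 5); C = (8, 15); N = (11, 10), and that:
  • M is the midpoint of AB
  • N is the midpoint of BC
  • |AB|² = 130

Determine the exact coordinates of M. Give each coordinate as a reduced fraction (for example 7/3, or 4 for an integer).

M = (21/2, 19/2)

1. M_x = 21/2  [2·M = A+B = (7, 14)+(14, 5)]
2. M_y = 19/2  [2·M = A+B = (7, 14)+(14, 5)]
   so M = (21/2, 19/2)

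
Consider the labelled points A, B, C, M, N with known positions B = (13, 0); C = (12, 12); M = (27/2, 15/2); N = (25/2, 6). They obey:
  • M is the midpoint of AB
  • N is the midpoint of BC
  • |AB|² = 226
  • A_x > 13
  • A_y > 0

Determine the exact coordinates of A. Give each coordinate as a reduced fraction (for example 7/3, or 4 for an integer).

1. A_x = 14  [A = 2·M−B = 2·(27/2, 15/2)−(13, 0)]
2. A_y = 15  [A = 2·M−B = 2·(27/2, 15/2)−(13, 0)]
   so A = (14, 15)

A = (14, 15)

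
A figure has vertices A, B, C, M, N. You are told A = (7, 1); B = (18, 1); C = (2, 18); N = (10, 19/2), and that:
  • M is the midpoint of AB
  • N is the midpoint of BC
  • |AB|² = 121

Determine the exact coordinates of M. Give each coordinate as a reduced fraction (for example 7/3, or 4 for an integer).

1. M_x = 25/2  [2·M = A+B = (7, 1)+(18, 1)]
2. M_y = 1  [2·M = A+B = (7, 1)+(18, 1)]
   so M = (25/2, 1)

M = (25/2, 1)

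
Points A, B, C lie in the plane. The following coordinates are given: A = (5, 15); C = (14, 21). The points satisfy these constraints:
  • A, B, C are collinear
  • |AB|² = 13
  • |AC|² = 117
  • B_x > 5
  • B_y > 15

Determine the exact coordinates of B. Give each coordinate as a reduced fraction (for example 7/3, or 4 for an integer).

1. B_x = 8  [[A, B, C are collinear ⇒ 6x-9y+105=0] ∩ [|B−(5, 15)|²=13]]
2. B_y = 17  [[A, B, C are collinear ⇒ 6x-9y+105=0] ∩ [|B−(5, 15)|²=13]]
   so B = (8, 17)

B = (8, 17)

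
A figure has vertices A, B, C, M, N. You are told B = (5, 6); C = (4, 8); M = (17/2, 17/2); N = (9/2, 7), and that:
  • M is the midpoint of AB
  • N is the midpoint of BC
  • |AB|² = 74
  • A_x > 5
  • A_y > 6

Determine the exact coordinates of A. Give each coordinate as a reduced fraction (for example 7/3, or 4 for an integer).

A = (12, 11)

1. A_x = 12  [A = 2·M−B = 2·(17/2, 17/2)−(5, 6)]
2. A_y = 11  [A = 2·M−B = 2·(17/2, 17/2)−(5, 6)]
   so A = (12, 11)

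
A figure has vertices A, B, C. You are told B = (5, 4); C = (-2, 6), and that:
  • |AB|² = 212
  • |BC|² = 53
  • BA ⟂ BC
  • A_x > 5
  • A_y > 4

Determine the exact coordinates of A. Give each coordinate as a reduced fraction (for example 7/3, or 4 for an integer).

A = (9, 18)

1. A_x = 9  [[BA ⟂ BC ⇒ -7x+2y+27=0] ∩ [|A−(5, 4)|²=212]]
2. A_y = 18  [[BA ⟂ BC ⇒ -7x+2y+27=0] ∩ [|A−(5, 4)|²=212]]
   so A = (9, 18)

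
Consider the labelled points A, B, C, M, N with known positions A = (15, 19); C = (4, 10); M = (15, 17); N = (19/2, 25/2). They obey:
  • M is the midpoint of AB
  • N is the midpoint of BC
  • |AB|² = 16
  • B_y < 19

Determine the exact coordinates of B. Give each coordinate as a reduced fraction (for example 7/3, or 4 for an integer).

1. B_x = 15  [B = 2·M−A = 2·(15, 17)−(15, 19)]
2. B_y = 15  [B = 2·M−A = 2·(15, 17)−(15, 19)]
   so B = (15, 15)

B = (15, 15)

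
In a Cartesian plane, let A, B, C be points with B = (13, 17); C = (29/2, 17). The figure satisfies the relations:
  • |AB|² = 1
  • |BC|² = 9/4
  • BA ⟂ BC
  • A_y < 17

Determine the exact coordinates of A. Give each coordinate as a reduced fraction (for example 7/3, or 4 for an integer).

1. A_x = 13  [[BA ⟂ BC ⇒ 3/2x-39/2=0] ∩ [|A−(13, 17)|²=1]]
2. A_y = 16  [[BA ⟂ BC ⇒ 3/2x-39/2=0] ∩ [|A−(13, 17)|²=1]]
   so A = (13, 16)

A = (13, 16)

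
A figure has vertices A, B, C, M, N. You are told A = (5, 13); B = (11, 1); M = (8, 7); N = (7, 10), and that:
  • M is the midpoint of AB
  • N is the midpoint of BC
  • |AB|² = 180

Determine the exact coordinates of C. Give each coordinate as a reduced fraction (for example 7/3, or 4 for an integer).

1. C_x = 3  [C = 2·N−B = 2·(7, 10)−(11, 1)]
2. C_y = 19  [C = 2·N−B = 2·(7, 10)−(11, 1)]
   so C = (3, 19)

C = (3, 19)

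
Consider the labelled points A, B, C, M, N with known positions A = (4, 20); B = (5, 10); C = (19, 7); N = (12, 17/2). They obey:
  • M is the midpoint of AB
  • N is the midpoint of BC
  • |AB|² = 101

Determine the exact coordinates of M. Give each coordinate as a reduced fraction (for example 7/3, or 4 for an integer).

1. M_x = 9/2  [2·M = A+B = (4, 20)+(5, 10)]
2. M_y = 15  [2·M = A+B = (4, 20)+(5, 10)]
   so M = (9/2, 15)

M = (9/2, 15)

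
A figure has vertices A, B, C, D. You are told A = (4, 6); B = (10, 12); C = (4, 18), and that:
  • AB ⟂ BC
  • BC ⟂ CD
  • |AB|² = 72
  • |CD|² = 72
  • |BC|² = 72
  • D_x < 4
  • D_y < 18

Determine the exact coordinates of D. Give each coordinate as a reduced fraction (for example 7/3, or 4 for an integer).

D = (-2, 12)

1. D_x = -2  [[BC ⟂ CD ⇒ -6x+6y-84=0] ∩ [|D−(4, 18)|²=72]]
2. D_y = 12  [[BC ⟂ CD ⇒ -6x+6y-84=0] ∩ [|D−(4, 18)|²=72]]
   so D = (-2, 12)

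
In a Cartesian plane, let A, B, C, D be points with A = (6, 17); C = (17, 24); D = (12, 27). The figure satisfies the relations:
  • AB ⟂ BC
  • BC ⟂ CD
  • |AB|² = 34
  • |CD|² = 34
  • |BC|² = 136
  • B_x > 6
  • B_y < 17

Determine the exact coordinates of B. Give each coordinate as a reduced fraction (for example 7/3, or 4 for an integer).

B = (11, 14)

1. B_x = 11  [[BC ⟂ CD ⇒ 5x-3y-13=0] ∩ [|B−(6, 17)|²=34]]
2. B_y = 14  [[BC ⟂ CD ⇒ 5x-3y-13=0] ∩ [|B−(6, 17)|²=34]]
   so B = (11, 14)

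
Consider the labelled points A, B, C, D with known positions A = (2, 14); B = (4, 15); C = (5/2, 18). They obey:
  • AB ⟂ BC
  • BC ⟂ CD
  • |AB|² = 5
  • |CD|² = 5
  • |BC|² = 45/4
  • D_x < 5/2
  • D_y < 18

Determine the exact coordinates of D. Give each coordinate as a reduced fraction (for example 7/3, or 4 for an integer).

1. D_x = 1/2  [[BC ⟂ CD ⇒ -3/2x+3y-201/4=0] ∩ [|D−(5/2, 18)|²=5]]
2. D_y = 17  [[BC ⟂ CD ⇒ -3/2x+3y-201/4=0] ∩ [|D−(5/2, 18)|²=5]]
   so D = (1/2, 17)

D = (1/2, 17)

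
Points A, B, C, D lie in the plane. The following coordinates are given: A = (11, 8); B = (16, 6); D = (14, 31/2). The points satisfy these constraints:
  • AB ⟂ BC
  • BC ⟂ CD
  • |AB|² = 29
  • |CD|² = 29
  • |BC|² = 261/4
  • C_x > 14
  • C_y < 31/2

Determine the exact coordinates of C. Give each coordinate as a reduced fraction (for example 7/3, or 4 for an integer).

C = (19, 27/2)

1. C_x = 19  [[AB ⟂ BC ⇒ 5x-2y-68=0] ∩ [|C−(14, 31/2)|²=29]]
2. C_y = 27/2  [[AB ⟂ BC ⇒ 5x-2y-68=0] ∩ [|C−(14, 31/2)|²=29]]
   so C = (19, 27/2)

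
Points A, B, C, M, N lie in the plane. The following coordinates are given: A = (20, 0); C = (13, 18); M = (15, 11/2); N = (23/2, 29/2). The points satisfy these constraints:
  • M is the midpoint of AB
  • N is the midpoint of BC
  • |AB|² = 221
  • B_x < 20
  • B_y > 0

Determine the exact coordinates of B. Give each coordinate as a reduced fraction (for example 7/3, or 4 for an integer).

1. B_x = 10  [B = 2·M−A = 2·(15, 11/2)−(20, 0)]
2. B_y = 11  [B = 2·M−A = 2·(15, 11/2)−(20, 0)]
   so B = (10, 11)

B = (10, 11)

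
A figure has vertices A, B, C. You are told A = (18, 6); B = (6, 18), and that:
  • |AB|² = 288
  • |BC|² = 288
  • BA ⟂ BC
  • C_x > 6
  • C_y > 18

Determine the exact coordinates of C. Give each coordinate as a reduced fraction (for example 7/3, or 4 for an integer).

C = (18, 30)

1. C_x = 18  [[BA ⟂ BC ⇒ 12x-12y+144=0] ∩ [|C−(6, 18)|²=288]]
2. C_y = 30  [[BA ⟂ BC ⇒ 12x-12y+144=0] ∩ [|C−(6, 18)|²=288]]
   so C = (18, 30)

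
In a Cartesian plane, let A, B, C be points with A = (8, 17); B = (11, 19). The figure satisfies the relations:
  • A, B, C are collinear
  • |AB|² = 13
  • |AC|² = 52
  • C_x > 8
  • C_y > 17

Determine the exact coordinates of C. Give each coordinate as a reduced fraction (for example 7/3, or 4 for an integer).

1. C_x = 14  [[A, B, C are collinear ⇒ -2x+3y-35=0] ∩ [|C−(8, 17)|²=52]]
2. C_y = 21  [[A, B, C are collinear ⇒ -2x+3y-35=0] ∩ [|C−(8, 17)|²=52]]
   so C = (14, 21)

C = (14, 21)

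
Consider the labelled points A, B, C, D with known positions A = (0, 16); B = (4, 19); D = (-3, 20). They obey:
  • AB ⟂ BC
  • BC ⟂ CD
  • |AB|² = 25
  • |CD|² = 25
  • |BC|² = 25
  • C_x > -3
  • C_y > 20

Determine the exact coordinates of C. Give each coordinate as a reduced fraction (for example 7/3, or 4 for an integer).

C = (1, 23)

1. C_x = 1  [[AB ⟂ BC ⇒ 4x+3y-73=0] ∩ [|C−(-3, 20)|²=25]]
2. C_y = 23  [[AB ⟂ BC ⇒ 4x+3y-73=0] ∩ [|C−(-3, 20)|²=25]]
   so C = (1, 23)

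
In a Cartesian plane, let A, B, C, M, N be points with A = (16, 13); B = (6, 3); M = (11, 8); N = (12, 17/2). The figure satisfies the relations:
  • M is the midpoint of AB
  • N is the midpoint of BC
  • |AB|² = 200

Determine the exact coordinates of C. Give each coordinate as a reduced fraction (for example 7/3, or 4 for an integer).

1. C_x = 18  [C = 2·N−B = 2·(12, 17/2)−(6, 3)]
2. C_y = 14  [C = 2·N−B = 2·(12, 17/2)−(6, 3)]
   so C = (18, 14)

C = (18, 14)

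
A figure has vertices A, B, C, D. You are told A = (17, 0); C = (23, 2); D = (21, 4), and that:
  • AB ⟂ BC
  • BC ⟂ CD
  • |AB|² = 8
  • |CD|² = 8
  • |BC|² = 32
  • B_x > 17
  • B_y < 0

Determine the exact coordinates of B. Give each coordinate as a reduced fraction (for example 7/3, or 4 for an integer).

B = (19, -2)

1. B_x = 19  [[BC ⟂ CD ⇒ 2x-2y-42=0] ∩ [|B−(17, 0)|²=8]]
2. B_y = -2  [[BC ⟂ CD ⇒ 2x-2y-42=0] ∩ [|B−(17, 0)|²=8]]
   so B = (19, -2)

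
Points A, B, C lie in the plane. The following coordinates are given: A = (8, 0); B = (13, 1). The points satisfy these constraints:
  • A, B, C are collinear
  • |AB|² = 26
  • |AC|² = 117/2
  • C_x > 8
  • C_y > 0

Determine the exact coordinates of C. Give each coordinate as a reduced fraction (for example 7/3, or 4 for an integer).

1. C_x = 31/2  [[A, B, C are collinear ⇒ -1x+5y+8=0] ∩ [|C−(8, 0)|²=117/2]]
2. C_y = 3/2  [[A, B, C are collinear ⇒ -1x+5y+8=0] ∩ [|C−(8, 0)|²=117/2]]
   so C = (31/2, 3/2)

C = (31/2, 3/2)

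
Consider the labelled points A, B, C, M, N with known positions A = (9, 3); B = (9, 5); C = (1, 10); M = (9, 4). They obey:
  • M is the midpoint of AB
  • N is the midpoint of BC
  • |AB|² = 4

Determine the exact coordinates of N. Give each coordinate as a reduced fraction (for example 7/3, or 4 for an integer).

1. N_x = 5  [2·N = B+C = (9, 5)+(1, 10)]
2. N_y = 15/2  [2·N = B+C = (9, 5)+(1, 10)]
   so N = (5, 15/2)

N = (5, 15/2)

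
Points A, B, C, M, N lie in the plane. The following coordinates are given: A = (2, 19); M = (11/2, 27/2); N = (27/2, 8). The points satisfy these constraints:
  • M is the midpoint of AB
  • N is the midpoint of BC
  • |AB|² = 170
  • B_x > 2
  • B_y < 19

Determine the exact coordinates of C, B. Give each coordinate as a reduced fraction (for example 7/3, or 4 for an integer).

C = (18, 8)
B = (9, 8)

1. B_x = 9  [B = 2·M−A = 2·(11/2, 27/2)−(2, 19)]
2. B_y = 8  [B = 2·M−A = 2·(11/2, 27/2)−(2, 19)]
   so B = (9, 8)
3. C_x = 18  [C = 2·N−B = 2·(27/2, 8)−(9, 8)]
4. C_y = 8  [C = 2·N−B = 2·(27/2, 8)−(9, 8)]
   so C = (18, 8)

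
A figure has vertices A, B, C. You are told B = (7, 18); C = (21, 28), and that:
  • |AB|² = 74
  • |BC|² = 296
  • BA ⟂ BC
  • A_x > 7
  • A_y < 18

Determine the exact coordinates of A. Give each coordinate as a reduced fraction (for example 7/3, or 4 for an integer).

A = (12, 11)

1. A_x = 12  [[BA ⟂ BC ⇒ 14x+10y-278=0] ∩ [|A−(7, 18)|²=74]]
2. A_y = 11  [[BA ⟂ BC ⇒ 14x+10y-278=0] ∩ [|A−(7, 18)|²=74]]
   so A = (12, 11)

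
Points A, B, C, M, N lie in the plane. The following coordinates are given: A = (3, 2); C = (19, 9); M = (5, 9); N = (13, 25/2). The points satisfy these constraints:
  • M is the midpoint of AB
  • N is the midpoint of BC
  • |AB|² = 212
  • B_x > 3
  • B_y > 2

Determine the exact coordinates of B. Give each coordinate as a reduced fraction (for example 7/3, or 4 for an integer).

B = (7, 16)

1. B_x = 7  [B = 2·M−A = 2·(5, 9)−(3, 2)]
2. B_y = 16  [B = 2·M−A = 2·(5, 9)−(3, 2)]
   so B = (7, 16)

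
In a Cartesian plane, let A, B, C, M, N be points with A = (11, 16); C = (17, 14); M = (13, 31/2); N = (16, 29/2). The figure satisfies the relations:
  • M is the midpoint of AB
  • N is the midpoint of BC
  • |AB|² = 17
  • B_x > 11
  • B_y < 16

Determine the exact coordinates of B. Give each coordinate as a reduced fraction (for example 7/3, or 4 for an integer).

1. B_x = 15  [B = 2·M−A = 2·(13, 31/2)−(11, 16)]
2. B_y = 15  [B = 2·M−A = 2·(13, 31/2)−(11, 16)]
   so B = (15, 15)

B = (15, 15)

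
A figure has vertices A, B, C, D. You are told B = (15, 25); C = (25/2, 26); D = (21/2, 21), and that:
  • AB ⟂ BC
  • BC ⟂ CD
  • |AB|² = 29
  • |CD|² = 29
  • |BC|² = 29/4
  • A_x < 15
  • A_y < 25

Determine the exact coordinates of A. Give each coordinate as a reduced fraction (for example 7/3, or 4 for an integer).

1. A_x = 13  [[AB ⟂ BC ⇒ 5/2x-1y-25/2=0] ∩ [|A−(15, 25)|²=29]]
2. A_y = 20  [[AB ⟂ BC ⇒ 5/2x-1y-25/2=0] ∩ [|A−(15, 25)|²=29]]
   so A = (13, 20)

A = (13, 20)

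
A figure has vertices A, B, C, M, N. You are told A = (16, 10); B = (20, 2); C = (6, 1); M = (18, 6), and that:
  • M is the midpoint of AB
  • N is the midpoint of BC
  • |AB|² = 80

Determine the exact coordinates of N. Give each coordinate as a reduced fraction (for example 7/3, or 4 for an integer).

N = (13, 3/2)

1. N_x = 13  [2·N = B+C = (20, 2)+(6, 1)]
2. N_y = 3/2  [2·N = B+C = (20, 2)+(6, 1)]
   so N = (13, 3/2)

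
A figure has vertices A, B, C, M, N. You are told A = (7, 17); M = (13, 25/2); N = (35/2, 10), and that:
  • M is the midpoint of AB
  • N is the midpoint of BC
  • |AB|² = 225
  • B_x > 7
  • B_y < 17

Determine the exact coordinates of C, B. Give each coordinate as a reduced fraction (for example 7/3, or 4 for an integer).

C = (16, 12)
B = (19, 8)

1. B_x = 19  [B = 2·M−A = 2·(13, 25/2)−(7, 17)]
2. B_y = 8  [B = 2·M−A = 2·(13, 25/2)−(7, 17)]
   so B = (19, 8)
3. C_x = 16  [C = 2·N−B = 2·(35/2, 10)−(19, 8)]
4. C_y = 12  [C = 2·N−B = 2·(35/2, 10)−(19, 8)]
   so C = (16, 12)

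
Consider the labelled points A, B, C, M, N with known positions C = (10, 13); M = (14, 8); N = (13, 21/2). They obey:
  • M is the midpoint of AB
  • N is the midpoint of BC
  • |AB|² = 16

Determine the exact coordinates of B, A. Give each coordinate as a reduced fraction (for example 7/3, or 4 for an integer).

1. B_x = 16  [B = 2·N−C = 2·(13, 21/2)−(10, 13)]
2. B_y = 8  [B = 2·N−C = 2·(13, 21/2)−(10, 13)]
   so B = (16, 8)
3. A_x = 12  [A = 2·M−B = 2·(14, 8)−(16, 8)]
4. A_y = 8  [A = 2·M−B = 2·(14, 8)−(16, 8)]
   so A = (12, 8)

B = (16, 8)
A = (12, 8)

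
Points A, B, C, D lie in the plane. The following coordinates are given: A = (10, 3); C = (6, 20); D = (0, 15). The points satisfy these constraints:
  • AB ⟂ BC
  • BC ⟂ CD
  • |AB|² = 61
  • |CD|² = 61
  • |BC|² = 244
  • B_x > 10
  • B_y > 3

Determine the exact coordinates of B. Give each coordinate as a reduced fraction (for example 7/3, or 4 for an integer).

1. B_x = 16  [[BC ⟂ CD ⇒ 6x+5y-136=0] ∩ [|B−(10, 3)|²=61]]
2. B_y = 8  [[BC ⟂ CD ⇒ 6x+5y-136=0] ∩ [|B−(10, 3)|²=61]]
   so B = (16, 8)

B = (16, 8)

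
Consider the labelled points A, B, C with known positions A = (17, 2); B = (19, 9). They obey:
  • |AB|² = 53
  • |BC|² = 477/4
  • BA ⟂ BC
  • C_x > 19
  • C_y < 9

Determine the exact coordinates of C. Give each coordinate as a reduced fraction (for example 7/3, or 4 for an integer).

C = (59/2, 6)

1. C_x = 59/2  [[BA ⟂ BC ⇒ -2x-7y+101=0] ∩ [|C−(19, 9)|²=477/4]]
2. C_y = 6  [[BA ⟂ BC ⇒ -2x-7y+101=0] ∩ [|C−(19, 9)|²=477/4]]
   so C = (59/2, 6)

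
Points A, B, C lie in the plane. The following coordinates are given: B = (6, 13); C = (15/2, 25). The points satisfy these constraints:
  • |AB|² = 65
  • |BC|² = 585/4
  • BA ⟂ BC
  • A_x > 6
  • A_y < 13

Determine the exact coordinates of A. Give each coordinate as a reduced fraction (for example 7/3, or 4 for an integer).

1. A_x = 14  [[BA ⟂ BC ⇒ 3/2x+12y-165=0] ∩ [|A−(6, 13)|²=65]]
2. A_y = 12  [[BA ⟂ BC ⇒ 3/2x+12y-165=0] ∩ [|A−(6, 13)|²=65]]
   so A = (14, 12)

A = (14, 12)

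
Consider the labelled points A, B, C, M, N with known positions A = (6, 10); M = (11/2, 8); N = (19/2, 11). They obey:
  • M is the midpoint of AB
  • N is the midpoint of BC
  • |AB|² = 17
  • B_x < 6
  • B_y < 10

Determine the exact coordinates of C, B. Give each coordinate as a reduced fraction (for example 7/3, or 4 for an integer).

C = (14, 16)
B = (5, 6)

1. B_x = 5  [B = 2·M−A = 2·(11/2, 8)−(6, 10)]
2. B_y = 6  [B = 2·M−A = 2·(11/2, 8)−(6, 10)]
   so B = (5, 6)
3. C_x = 14  [C = 2·N−B = 2·(19/2, 11)−(5, 6)]
4. C_y = 16  [C = 2·N−B = 2·(19/2, 11)−(5, 6)]
   so C = (14, 16)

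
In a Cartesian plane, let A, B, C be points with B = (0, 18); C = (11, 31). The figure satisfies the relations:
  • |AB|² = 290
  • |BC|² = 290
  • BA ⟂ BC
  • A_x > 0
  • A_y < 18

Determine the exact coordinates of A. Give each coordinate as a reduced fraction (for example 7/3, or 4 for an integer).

A = (13, 7)

1. A_x = 13  [[BA ⟂ BC ⇒ 11x+13y-234=0] ∩ [|A−(0, 18)|²=290]]
2. A_y = 7  [[BA ⟂ BC ⇒ 11x+13y-234=0] ∩ [|A−(0, 18)|²=290]]
   so A = (13, 7)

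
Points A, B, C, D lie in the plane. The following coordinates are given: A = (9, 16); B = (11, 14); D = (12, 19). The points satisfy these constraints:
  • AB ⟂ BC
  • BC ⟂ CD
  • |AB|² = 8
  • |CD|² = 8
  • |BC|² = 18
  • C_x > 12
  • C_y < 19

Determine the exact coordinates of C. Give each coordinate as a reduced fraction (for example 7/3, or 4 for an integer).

1. C_x = 14  [[AB ⟂ BC ⇒ 2x-2y+6=0] ∩ [|C−(12, 19)|²=8]]
2. C_y = 17  [[AB ⟂ BC ⇒ 2x-2y+6=0] ∩ [|C−(12, 19)|²=8]]
   so C = (14, 17)

C = (14, 17)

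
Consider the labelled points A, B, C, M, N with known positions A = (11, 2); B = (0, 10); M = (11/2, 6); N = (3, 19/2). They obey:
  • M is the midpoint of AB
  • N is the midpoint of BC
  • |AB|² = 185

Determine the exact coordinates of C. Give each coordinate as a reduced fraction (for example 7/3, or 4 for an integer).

C = (6, 9)

1. C_x = 6  [C = 2·N−B = 2·(3, 19/2)−(0, 10)]
2. C_y = 9  [C = 2·N−B = 2·(3, 19/2)−(0, 10)]
   so C = (6, 9)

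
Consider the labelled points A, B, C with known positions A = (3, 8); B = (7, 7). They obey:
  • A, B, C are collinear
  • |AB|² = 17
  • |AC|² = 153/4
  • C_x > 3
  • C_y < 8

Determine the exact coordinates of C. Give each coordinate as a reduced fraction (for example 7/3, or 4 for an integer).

1. C_x = 9  [[A, B, C are collinear ⇒ 1x+4y-35=0] ∩ [|C−(3, 8)|²=153/4]]
2. C_y = 13/2  [[A, B, C are collinear ⇒ 1x+4y-35=0] ∩ [|C−(3, 8)|²=153/4]]
   so C = (9, 13/2)

C = (9, 13/2)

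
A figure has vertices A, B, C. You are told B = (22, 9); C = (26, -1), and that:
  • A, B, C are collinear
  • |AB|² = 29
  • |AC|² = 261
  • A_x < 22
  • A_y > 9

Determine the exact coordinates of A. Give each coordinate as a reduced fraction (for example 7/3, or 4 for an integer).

1. A_x = 20  [[A, B, C are collinear ⇒ 10x+4y-256=0] ∩ [|A−(22, 9)|²=29]]
2. A_y = 14  [[A, B, C are collinear ⇒ 10x+4y-256=0] ∩ [|A−(22, 9)|²=29]]
   so A = (20, 14)

A = (20, 14)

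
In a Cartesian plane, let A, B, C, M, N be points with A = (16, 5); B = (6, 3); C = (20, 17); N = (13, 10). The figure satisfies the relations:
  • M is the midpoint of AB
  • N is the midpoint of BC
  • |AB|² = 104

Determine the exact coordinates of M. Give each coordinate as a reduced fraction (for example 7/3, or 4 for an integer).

1. M_x = 11  [2·M = A+B = (16, 5)+(6, 3)]
2. M_y = 4  [2·M = A+B = (16, 5)+(6, 3)]
   so M = (11, 4)

M = (11, 4)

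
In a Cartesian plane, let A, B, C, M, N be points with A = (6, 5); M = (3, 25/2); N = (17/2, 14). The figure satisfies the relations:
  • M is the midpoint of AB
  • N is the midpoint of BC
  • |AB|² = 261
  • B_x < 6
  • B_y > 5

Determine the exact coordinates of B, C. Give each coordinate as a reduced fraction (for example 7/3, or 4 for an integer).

1. B_x = 0  [B = 2·M−A = 2·(3, 25/2)−(6, 5)]
2. B_y = 20  [B = 2·M−A = 2·(3, 25/2)−(6, 5)]
   so B = (0, 20)
3. C_x = 17  [C = 2·N−B = 2·(17/2, 14)−(0, 20)]
4. C_y = 8  [C = 2·N−B = 2·(17/2, 14)−(0, 20)]
   so C = (17, 8)

B = (0, 20)
C = (17, 8)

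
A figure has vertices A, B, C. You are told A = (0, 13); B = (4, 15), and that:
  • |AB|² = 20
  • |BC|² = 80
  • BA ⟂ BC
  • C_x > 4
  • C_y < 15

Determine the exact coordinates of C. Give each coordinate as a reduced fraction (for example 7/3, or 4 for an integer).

1. C_x = 8  [[BA ⟂ BC ⇒ -4x-2y+46=0] ∩ [|C−(4, 15)|²=80]]
2. C_y = 7  [[BA ⟂ BC ⇒ -4x-2y+46=0] ∩ [|C−(4, 15)|²=80]]
   so C = (8, 7)

C = (8, 7)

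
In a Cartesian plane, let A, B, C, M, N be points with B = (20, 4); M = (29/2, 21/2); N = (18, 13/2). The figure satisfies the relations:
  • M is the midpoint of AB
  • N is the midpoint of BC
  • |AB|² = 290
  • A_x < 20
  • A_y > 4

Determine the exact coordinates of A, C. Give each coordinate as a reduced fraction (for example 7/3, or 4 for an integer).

A = (9, 17)
C = (16, 9)

1. A_x = 9  [A = 2·M−B = 2·(29/2, 21/2)−(20, 4)]
2. A_y = 17  [A = 2·M−B = 2·(29/2, 21/2)−(20, 4)]
   so A = (9, 17)
3. C_x = 16  [C = 2·N−B = 2·(18, 13/2)−(20, 4)]
4. C_y = 9  [C = 2·N−B = 2·(18, 13/2)−(20, 4)]
   so C = (16, 9)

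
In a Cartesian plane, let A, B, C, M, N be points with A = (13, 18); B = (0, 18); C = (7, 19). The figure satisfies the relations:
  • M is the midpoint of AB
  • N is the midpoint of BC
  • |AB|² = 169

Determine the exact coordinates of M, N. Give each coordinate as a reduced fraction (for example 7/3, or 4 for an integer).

1. M_x = 13/2  [2·M = A+B = (13, 18)+(0, 18)]
2. M_y = 18  [2·M = A+B = (13, 18)+(0, 18)]
   so M = (13/2, 18)
3. N_x = 7/2  [2·N = B+C = (0, 18)+(7, 19)]
4. N_y = 37/2  [2·N = B+C = (0, 18)+(7, 19)]
   so N = (7/2, 37/2)

M = (13/2, 18)
N = (7/2, 37/2)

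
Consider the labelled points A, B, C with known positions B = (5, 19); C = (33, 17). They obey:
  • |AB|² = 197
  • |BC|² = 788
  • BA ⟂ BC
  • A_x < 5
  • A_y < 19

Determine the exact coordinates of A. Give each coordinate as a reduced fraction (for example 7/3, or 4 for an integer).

1. A_x = 4  [[BA ⟂ BC ⇒ 28x-2y-102=0] ∩ [|A−(5, 19)|²=197]]
2. A_y = 5  [[BA ⟂ BC ⇒ 28x-2y-102=0] ∩ [|A−(5, 19)|²=197]]
   so A = (4, 5)

A = (4, 5)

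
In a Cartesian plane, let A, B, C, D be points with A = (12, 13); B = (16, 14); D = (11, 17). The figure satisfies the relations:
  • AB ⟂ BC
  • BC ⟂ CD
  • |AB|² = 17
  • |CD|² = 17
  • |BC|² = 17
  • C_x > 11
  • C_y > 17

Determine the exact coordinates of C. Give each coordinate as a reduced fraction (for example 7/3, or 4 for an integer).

1. C_x = 15  [[AB ⟂ BC ⇒ 4x+1y-78=0] ∩ [|C−(11, 17)|²=17]]
2. C_y = 18  [[AB ⟂ BC ⇒ 4x+1y-78=0] ∩ [|C−(11, 17)|²=17]]
   so C = (15, 18)

C = (15, 18)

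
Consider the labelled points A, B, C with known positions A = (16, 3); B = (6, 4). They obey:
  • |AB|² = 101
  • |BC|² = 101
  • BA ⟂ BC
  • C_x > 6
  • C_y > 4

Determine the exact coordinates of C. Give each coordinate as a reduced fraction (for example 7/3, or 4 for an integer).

1. C_x = 7  [[BA ⟂ BC ⇒ 10x-1y-56=0] ∩ [|C−(6, 4)|²=101]]
2. C_y = 14  [[BA ⟂ BC ⇒ 10x-1y-56=0] ∩ [|C−(6, 4)|²=101]]
   so C = (7, 14)

C = (7, 14)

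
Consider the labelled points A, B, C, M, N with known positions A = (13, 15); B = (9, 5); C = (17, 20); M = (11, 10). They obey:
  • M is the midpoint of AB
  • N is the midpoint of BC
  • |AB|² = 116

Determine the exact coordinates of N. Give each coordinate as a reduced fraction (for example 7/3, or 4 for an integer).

1. N_x = 13  [2·N = B+C = (9, 5)+(17, 20)]
2. N_y = 25/2  [2·N = B+C = (9, 5)+(17, 20)]
   so N = (13, 25/2)

N = (13, 25/2)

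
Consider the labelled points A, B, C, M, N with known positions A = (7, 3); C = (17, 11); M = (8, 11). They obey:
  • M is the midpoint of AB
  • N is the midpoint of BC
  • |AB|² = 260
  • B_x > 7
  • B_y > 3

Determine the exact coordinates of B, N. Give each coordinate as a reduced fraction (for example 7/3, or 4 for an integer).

1. B_x = 9  [B = 2·M−A = 2·(8, 11)−(7, 3)]
2. B_y = 19  [B = 2·M−A = 2·(8, 11)−(7, 3)]
   so B = (9, 19)
3. N_x = 13  [2·N = B+C = (9, 19)+(17, 11)]
4. N_y = 15  [2·N = B+C = (9, 19)+(17, 11)]
   so N = (13, 15)

B = (9, 19)
N = (13, 15)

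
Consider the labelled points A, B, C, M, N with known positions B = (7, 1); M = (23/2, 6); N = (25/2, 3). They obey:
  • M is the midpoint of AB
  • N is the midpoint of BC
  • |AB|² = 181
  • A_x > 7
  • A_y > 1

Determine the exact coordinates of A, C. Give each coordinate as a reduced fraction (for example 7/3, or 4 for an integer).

1. A_x = 16  [A = 2·M−B = 2·(23/2, 6)−(7, 1)]
2. A_y = 11  [A = 2·M−B = 2·(23/2, 6)−(7, 1)]
   so A = (16, 11)
3. C_x = 18  [C = 2·N−B = 2·(25/2, 3)−(7, 1)]
4. C_y = 5  [C = 2·N−B = 2·(25/2, 3)−(7, 1)]
   so C = (18, 5)

A = (16, 11)
C = (18, 5)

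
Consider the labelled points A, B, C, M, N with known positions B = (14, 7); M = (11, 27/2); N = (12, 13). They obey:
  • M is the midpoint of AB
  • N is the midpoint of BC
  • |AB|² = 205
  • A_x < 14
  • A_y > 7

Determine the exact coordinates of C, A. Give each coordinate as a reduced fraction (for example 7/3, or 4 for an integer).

1. A_x = 8  [A = 2·M−B = 2·(11, 27/2)−(14, 7)]
2. A_y = 20  [A = 2·M−B = 2·(11, 27/2)−(14, 7)]
   so A = (8, 20)
3. C_x = 10  [C = 2·N−B = 2·(12, 13)−(14, 7)]
4. C_y = 19  [C = 2·N−B = 2·(12, 13)−(14, 7)]
   so C = (10, 19)

C = (10, 19)
A = (8, 20)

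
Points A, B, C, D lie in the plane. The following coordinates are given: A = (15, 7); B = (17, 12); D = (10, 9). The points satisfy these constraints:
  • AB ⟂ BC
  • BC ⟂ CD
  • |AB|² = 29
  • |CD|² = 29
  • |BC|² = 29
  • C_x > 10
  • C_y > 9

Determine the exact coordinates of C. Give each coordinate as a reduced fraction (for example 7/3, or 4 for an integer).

C = (12, 14)

1. C_x = 12  [[AB ⟂ BC ⇒ 2x+5y-94=0] ∩ [|C−(10, 9)|²=29]]
2. C_y = 14  [[AB ⟂ BC ⇒ 2x+5y-94=0] ∩ [|C−(10, 9)|²=29]]
   so C = (12, 14)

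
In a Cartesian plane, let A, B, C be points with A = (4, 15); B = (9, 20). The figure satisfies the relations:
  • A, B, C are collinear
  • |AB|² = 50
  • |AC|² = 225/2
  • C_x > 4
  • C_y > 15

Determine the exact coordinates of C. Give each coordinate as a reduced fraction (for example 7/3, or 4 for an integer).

1. C_x = 23/2  [[A, B, C are collinear ⇒ -5x+5y-55=0] ∩ [|C−(4, 15)|²=225/2]]
2. C_y = 45/2  [[A, B, C are collinear ⇒ -5x+5y-55=0] ∩ [|C−(4, 15)|²=225/2]]
   so C = (23/2, 45/2)

C = (23/2, 45/2)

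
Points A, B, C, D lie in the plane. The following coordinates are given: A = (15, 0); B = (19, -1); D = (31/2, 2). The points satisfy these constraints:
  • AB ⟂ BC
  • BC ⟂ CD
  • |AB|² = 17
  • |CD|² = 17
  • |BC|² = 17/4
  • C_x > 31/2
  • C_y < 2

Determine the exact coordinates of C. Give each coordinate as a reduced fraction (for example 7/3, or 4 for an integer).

C = (39/2, 1)

1. C_x = 39/2  [[AB ⟂ BC ⇒ 4x-1y-77=0] ∩ [|C−(31/2, 2)|²=17]]
2. C_y = 1  [[AB ⟂ BC ⇒ 4x-1y-77=0] ∩ [|C−(31/2, 2)|²=17]]
   so C = (39/2, 1)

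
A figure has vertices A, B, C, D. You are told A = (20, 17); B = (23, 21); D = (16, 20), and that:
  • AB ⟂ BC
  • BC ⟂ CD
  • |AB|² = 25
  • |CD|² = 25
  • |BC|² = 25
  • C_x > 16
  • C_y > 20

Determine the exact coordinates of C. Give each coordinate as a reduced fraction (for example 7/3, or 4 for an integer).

1. C_x = 19  [[AB ⟂ BC ⇒ 3x+4y-153=0] ∩ [|C−(16, 20)|²=25]]
2. C_y = 24  [[AB ⟂ BC ⇒ 3x+4y-153=0] ∩ [|C−(16, 20)|²=25]]
   so C = (19, 24)

C = (19, 24)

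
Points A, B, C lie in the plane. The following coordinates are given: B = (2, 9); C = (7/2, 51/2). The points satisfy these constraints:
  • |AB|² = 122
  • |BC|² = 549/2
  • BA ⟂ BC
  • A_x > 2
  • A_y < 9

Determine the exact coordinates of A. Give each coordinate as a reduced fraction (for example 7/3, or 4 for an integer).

A = (13, 8)

1. A_x = 13  [[BA ⟂ BC ⇒ 3/2x+33/2y-303/2=0] ∩ [|A−(2, 9)|²=122]]
2. A_y = 8  [[BA ⟂ BC ⇒ 3/2x+33/2y-303/2=0] ∩ [|A−(2, 9)|²=122]]
   so A = (13, 8)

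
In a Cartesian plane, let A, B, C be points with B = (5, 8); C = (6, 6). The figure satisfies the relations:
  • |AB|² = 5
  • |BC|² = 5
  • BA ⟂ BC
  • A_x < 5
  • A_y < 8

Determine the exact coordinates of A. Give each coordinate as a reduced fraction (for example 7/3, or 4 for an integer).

1. A_x = 3  [[BA ⟂ BC ⇒ 1x-2y+11=0] ∩ [|A−(5, 8)|²=5]]
2. A_y = 7  [[BA ⟂ BC ⇒ 1x-2y+11=0] ∩ [|A−(5, 8)|²=5]]
   so A = (3, 7)

A = (3, 7)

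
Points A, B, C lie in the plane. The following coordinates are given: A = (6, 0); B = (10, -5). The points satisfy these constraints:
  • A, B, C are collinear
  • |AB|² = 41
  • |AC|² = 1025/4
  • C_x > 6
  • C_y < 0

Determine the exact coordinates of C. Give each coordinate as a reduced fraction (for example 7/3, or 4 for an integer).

1. C_x = 16  [[A, B, C are collinear ⇒ 5x+4y-30=0] ∩ [|C−(6, 0)|²=1025/4]]
2. C_y = -25/2  [[A, B, C are collinear ⇒ 5x+4y-30=0] ∩ [|C−(6, 0)|²=1025/4]]
   so C = (16, -25/2)

C = (16, -25/2)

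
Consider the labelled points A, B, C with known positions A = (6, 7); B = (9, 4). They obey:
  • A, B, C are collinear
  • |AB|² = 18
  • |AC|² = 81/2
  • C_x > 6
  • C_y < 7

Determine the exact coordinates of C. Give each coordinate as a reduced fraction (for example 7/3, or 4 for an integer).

1. C_x = 21/2  [[A, B, C are collinear ⇒ 3x+3y-39=0] ∩ [|C−(6, 7)|²=81/2]]
2. C_y = 5/2  [[A, B, C are collinear ⇒ 3x+3y-39=0] ∩ [|C−(6, 7)|²=81/2]]
   so C = (21/2, 5/2)

C = (21/2, 5/2)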